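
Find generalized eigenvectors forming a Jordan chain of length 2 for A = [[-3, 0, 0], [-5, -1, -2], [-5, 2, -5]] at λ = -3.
v_1 = [[-1, -2, 0]]^T, v_2 = [[0, 1, 1]]^T

We seek v_1 ∈ ker((A + 3I)^2) \ ker(A + 3I), then set v_{i+1} = (A + 3I) v_i.

One such chain is v_1 = [[-1, -2, 0]]^T, v_2 = [[0, 1, 1]]^T. Check: (A + 3I) v_2 = [[0, 0, 0]]^T = 0.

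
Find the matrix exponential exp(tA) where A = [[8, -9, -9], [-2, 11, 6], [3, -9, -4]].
A has Jordan form J = [[5, 1, 0], [0, 5, 0], [0, 0, 5]] with A = PJP^{-1}, so e^{tA} = P e^{tJ} P^{-1}.

For a Jordan block J_k(λ), e^{tJ_k(λ)} = e^{λt} · (I + tN + t^2 N^2/2! + ... + t^{k-1} N^{k-1}/(k-1)!) where N is the nilpotent superdiagonal part.

Assembling the blocks and conjugating back gives the entries of e^{tA} as shown above.

e^{tA} = [[(3*t + 1)*e^{5*t}, -9*t*e^{5*t}, -9*t*e^{5*t}], [-2*t*e^{5*t}, (6*t + 1)*e^{5*t}, 6*t*e^{5*t}], [3*t*e^{5*t}, -9*t*e^{5*t}, (1 - 9*t)*e^{5*t}]]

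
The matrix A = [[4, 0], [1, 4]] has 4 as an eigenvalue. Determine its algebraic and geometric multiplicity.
The characteristic polynomial is (x - 4)^2, so the factor x - 4 appears with exponent 2: the algebraic multiplicity is 2.

rank(A - 4I) = 1, so the eigenspace has dimension 2 - 1 = 1: the geometric multiplicity is 1.

Since 1 < 2, A is not diagonalizable.

algebraic multiplicity 2, geometric multiplicity 1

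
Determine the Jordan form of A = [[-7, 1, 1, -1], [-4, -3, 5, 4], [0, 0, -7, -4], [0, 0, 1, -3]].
J = [[-5, 1, 0, 0], [0, -5, 0, 0], [0, 0, -5, 1], [0, 0, 0, -5]]

The characteristic polynomial is det(xI - A) = (x + 5)^4, so the eigenvalues are -5 (algebraic multiplicity 4).

For λ = -5: rank(A + 5I) = 2, rank((A + 5I)^2) = 0. The eigenspace has dimension 4 - 2 = 2, so there are 2 Jordan blocks; the rank sequence gives block sizes [2, 2].

Assembling the blocks gives the Jordan form J above.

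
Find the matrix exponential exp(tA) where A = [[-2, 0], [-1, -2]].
A has Jordan form J = [[-2, 1], [0, -2]] with A = PJP^{-1}, so e^{tA} = P e^{tJ} P^{-1}.

For a Jordan block J_k(λ), e^{tJ_k(λ)} = e^{λt} · (I + tN + t^2 N^2/2! + ... + t^{k-1} N^{k-1}/(k-1)!) where N is the nilpotent superdiagonal part.

Assembling the blocks and conjugating back gives the entries of e^{tA} as shown above.

e^{tA} = [[e^{-2*t}, 0], [-t*e^{-2*t}, e^{-2*t}]]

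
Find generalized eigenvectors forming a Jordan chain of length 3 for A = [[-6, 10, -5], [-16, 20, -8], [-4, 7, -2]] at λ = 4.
We seek v_1 ∈ ker((A - 4I)^3) \ ker((A - 4I)^2), then set v_{i+1} = (A - 4I) v_i.

One such chain is v_1 = [[-2, -3, -2]]^T, v_2 = [[0, 0, -1]]^T, v_3 = [[5, 8, 6]]^T. Check: (A - 4I) v_3 = [[0, 0, 0]]^T = 0.

v_1 = [[-2, -3, -2]]^T, v_2 = [[0, 0, -1]]^T, v_3 = [[5, 8, 6]]^T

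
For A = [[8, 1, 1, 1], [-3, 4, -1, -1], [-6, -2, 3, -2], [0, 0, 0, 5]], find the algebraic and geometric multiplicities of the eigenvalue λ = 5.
algebraic multiplicity 4, geometric multiplicity 3

The characteristic polynomial is (x - 5)^4, so the factor x - 5 appears with exponent 4: the algebraic multiplicity is 4.

rank(A - 5I) = 1, so the eigenspace has dimension 4 - 1 = 3: the geometric multiplicity is 3.

Since 3 < 4, A is not diagonalizable.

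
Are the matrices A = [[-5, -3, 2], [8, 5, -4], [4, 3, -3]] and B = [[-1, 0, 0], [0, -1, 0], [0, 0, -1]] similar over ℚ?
No.

Both have characteristic polynomial (x + 1)^3, but the minimal polynomial of A is (x + 1)^2 while the minimal polynomial of B is x + 1. The minimal polynomial is a similarity invariant, so A and B are not similar.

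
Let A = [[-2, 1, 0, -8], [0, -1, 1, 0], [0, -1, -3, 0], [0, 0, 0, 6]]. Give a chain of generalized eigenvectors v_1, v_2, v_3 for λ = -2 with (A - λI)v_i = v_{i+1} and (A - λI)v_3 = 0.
We seek v_1 ∈ ker((A + 2I)^3) \ ker((A + 2I)^2), then set v_{i+1} = (A + 2I) v_i.

One such chain is v_1 = [[1, 0, 1, 0]]^T, v_2 = [[0, 1, -1, 0]]^T, v_3 = [[1, 0, 0, 0]]^T. Check: (A + 2I) v_3 = [[0, 0, 0, 0]]^T = 0.

v_1 = [[1, 0, 1, 0]]^T, v_2 = [[0, 1, -1, 0]]^T, v_3 = [[1, 0, 0, 0]]^T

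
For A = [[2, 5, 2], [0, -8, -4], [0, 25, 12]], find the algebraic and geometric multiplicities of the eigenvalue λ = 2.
algebraic multiplicity 3, geometric multiplicity 2

The characteristic polynomial is (x - 2)^3, so the factor x - 2 appears with exponent 3: the algebraic multiplicity is 3.

rank(A - 2I) = 1, so the eigenspace has dimension 3 - 1 = 2: the geometric multiplicity is 2.

Since 2 < 3, A is not diagonalizable.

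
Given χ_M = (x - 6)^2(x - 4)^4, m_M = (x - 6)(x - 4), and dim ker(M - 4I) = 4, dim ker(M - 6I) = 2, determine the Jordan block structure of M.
Jordan blocks: (4, 1), (4, 1), (4, 1), (4, 1), (6, 1), (6, 1)

λ = 4: algebraic multiplicity 4 (exponent in χ_M), largest block size 1 (exponent in m_M), 4 blocks (geometric multiplicity). These force block sizes [1, 1, 1, 1].
λ = 6: algebraic multiplicity 2 (exponent in χ_M), largest block size 1 (exponent in m_M), 2 blocks (geometric multiplicity). These force block sizes [1, 1].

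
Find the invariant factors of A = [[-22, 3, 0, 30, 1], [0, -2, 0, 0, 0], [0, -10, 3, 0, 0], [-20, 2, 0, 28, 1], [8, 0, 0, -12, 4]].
(x - 6)^2(x - 3)(x + 2)^2

The Jordan structure of A has elementary divisors (x + 2)^2, (x - 3), (x - 6)^2. Arranging the block sizes at each eigenvalue in decreasing order and taking row products gives the invariant factors.

Invariant factors (smallest first, each dividing the next): (x - 6)^2(x - 3)(x + 2)^2.

Check: the last factor (x - 6)^2(x - 3)(x + 2)^2 is the minimal polynomial, and the product (x - 6)^2(x - 3)(x + 2)^2 is the characteristic polynomial.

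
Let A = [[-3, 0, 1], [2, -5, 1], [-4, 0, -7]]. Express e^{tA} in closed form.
e^{tA} = [[(2*t + 1)*e^{-5*t}, 0, t*e^{-5*t}], [2*t*e^{-5*t}, e^{-5*t}, t*e^{-5*t}], [-4*t*e^{-5*t}, 0, (1 - 2*t)*e^{-5*t}]]

A has Jordan form J = [[-5, 1, 0], [0, -5, 0], [0, 0, -5]] with A = PJP^{-1}, so e^{tA} = P e^{tJ} P^{-1}.

For a Jordan block J_k(λ), e^{tJ_k(λ)} = e^{λt} · (I + tN + t^2 N^2/2! + ... + t^{k-1} N^{k-1}/(k-1)!) where N is the nilpotent superdiagonal part.

Assembling the blocks and conjugating back gives the entries of e^{tA} as shown above.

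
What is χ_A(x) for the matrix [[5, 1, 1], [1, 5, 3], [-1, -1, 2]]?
xI - A = [[x - 5, -1, -1], [-1, x - 5, -3], [1, 1, x - 2]].

Expanding det(xI - A) along the first row:
det(xI - A) = + (x - 5)·det([[x - 5, -3], [1, x - 2]]) - (-1)·det([[-1, -3], [1, x - 2]]) + (-1)·det([[-1, x - 5], [1, 1]]).

Evaluating gives χ_A(x) = x^3 - 12x^2 + 48x - 64 = (x - 4)^3.

χ_A(x) = (x - 4)^3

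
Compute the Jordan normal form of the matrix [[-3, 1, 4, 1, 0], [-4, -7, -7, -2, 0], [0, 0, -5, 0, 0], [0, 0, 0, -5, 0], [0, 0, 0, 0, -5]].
The characteristic polynomial is det(xI - A) = (x + 5)^5, so the eigenvalues are -5 (algebraic multiplicity 5).

For λ = -5: rank(A + 5I) = 2, rank((A + 5I)^2) = 1, rank((A + 5I)^3) = 0. The eigenspace has dimension 5 - 2 = 3, so there are 3 Jordan blocks; the rank sequence gives block sizes [3, 1, 1].

Assembling the blocks gives the Jordan form J above.

J = [[-5, 1, 0, 0, 0], [0, -5, 1, 0, 0], [0, 0, -5, 0, 0], [0, 0, 0, -5, 0], [0, 0, 0, 0, -5]]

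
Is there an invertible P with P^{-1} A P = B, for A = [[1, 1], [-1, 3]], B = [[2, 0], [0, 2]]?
No.

Both have characteristic polynomial (x - 2)^2, but the minimal polynomial of A is (x - 2)^2 while the minimal polynomial of B is x - 2. The minimal polynomial is a similarity invariant, so A and B are not similar.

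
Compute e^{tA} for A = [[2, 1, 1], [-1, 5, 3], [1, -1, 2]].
A has Jordan form J = [[3, 1, 0], [0, 3, 1], [0, 0, 3]] with A = PJP^{-1}, so e^{tA} = P e^{tJ} P^{-1}.

For a Jordan block J_k(λ), e^{tJ_k(λ)} = e^{λt} · (I + tN + t^2 N^2/2! + ... + t^{k-1} N^{k-1}/(k-1)!) where N is the nilpotent superdiagonal part.

Assembling the blocks and conjugating back gives the entries of e^{tA} as shown above.

e^{tA} = [[(t^2/2 - t + 1)*e^{3*t}, t*e^{3*t}, t*(t + 2)*e^{3*t}/2], [t*(t - 1)*e^{3*t}, (2*t + 1)*e^{3*t}, t*(t + 3)*e^{3*t}], [t*(2 - t)*e^{3*t}/2, -t*e^{3*t}, (-t^2/2 - t + 1)*e^{3*t}]]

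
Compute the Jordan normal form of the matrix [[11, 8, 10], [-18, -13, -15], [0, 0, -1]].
The characteristic polynomial is det(xI - A) = (x + 1)^3, so the eigenvalues are -1 (algebraic multiplicity 3).

For λ = -1: rank(A + I) = 1, rank((A + I)^2) = 0. The eigenspace has dimension 3 - 1 = 2, so there are 2 Jordan blocks; the rank sequence gives block sizes [2, 1].

Assembling the blocks gives the Jordan form J above.

J = [[-1, 1, 0], [0, -1, 0], [0, 0, -1]]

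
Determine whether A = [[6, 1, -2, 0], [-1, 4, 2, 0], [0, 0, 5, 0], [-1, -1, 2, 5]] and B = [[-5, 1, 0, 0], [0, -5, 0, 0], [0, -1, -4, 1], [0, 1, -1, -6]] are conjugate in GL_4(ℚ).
No.

trace(A) = 20 but trace(B) = -20. The trace is a similarity invariant, so A and B are not similar.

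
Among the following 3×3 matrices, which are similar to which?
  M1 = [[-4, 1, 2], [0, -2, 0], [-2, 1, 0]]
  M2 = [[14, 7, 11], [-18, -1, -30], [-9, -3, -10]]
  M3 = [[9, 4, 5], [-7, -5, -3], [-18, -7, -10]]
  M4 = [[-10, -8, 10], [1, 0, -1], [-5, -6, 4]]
3 classes: {M1}, {M2}, {M3, M4}

Characteristic polynomials: χ_{M1} = (x + 2)^3, χ_{M2} = (x - 5)(x + 1)^2, χ_{M3} = (x + 2)^3, χ_{M4} = (x + 2)^3.

{M1}: invariant factors x + 2, (x + 2)^2.

{M2}: invariant factors (x - 5)(x + 1)^2.

{M3, M4}: invariant factors (x + 2)^3.

Matrices are similar if and only if their invariant-factor lists agree; the partition into similarity classes is {M1}, {M2}, {M3, M4}.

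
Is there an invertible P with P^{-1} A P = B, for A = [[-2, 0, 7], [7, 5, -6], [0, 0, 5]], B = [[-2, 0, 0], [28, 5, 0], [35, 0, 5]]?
Both have characteristic polynomial (x - 5)^2(x + 2), but the minimal polynomial of A is (x - 5)^2(x + 2) while the minimal polynomial of B is (x - 5)(x + 2). The minimal polynomial is a similarity invariant, so A and B are not similar.

No.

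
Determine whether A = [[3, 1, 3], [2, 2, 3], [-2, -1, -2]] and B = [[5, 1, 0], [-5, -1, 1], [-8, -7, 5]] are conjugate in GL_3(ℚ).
No.

trace(A) = 3 but trace(B) = 9. The trace is a similarity invariant, so A and B are not similar.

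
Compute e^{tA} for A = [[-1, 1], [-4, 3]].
A has Jordan form J = [[1, 1], [0, 1]] with A = PJP^{-1}, so e^{tA} = P e^{tJ} P^{-1}.

For a Jordan block J_k(λ), e^{tJ_k(λ)} = e^{λt} · (I + tN + t^2 N^2/2! + ... + t^{k-1} N^{k-1}/(k-1)!) where N is the nilpotent superdiagonal part.

Assembling the blocks and conjugating back gives the entries of e^{tA} as shown above.

e^{tA} = [[(1 - 2*t)*e^{t}, t*e^{t}], [-4*t*e^{t}, (2*t + 1)*e^{t}]]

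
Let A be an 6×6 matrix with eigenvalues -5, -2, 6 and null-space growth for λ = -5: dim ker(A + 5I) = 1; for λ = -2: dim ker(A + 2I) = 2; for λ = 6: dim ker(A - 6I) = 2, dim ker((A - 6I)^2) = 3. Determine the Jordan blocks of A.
Jordan blocks: (-5, 1), (-2, 1), (-2, 1), (6, 2), (6, 1)

λ = -5: successive nullity increments [1] count blocks of size ≥ k; block sizes are [1].
λ = -2: successive nullity increments [2] count blocks of size ≥ k; block sizes are [1, 1].
λ = 6: successive nullity increments [2, 1] count blocks of size ≥ k; block sizes are [2, 1].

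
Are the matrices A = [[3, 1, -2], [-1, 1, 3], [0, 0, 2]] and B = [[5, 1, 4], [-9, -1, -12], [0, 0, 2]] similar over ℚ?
No.

Both have characteristic polynomial (x - 2)^3, but the minimal polynomial of A is (x - 2)^3 while the minimal polynomial of B is (x - 2)^2. The minimal polynomial is a similarity invariant, so A and B are not similar.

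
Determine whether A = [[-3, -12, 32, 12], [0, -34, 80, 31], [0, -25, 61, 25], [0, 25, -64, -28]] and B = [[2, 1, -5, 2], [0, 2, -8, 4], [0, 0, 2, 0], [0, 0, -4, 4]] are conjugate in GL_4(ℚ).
trace(A) = -4 but trace(B) = 10. The trace is a similarity invariant, so A and B are not similar.

No.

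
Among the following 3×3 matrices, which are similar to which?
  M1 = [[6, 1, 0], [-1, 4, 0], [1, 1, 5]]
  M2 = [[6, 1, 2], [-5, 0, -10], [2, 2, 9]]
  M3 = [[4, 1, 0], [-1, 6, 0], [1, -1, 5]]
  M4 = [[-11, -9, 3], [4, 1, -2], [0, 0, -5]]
Characteristic polynomials: χ_{M1} = (x - 5)^3, χ_{M2} = (x - 5)^3, χ_{M3} = (x - 5)^3, χ_{M4} = (x + 5)^3.

{M1, M2, M3}: invariant factors x - 5, (x - 5)^2.

{M4}: invariant factors x + 5, (x + 5)^2.

Matrices are similar if and only if their invariant-factor lists agree; the partition into similarity classes is {M1, M2, M3}, {M4}.

2 classes: {M1, M2, M3}, {M4}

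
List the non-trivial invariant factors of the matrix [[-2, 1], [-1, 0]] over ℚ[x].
(x + 1)^2

The Jordan structure of A has elementary divisors (x + 1)^2. Arranging the block sizes at each eigenvalue in decreasing order and taking row products gives the invariant factors.

Invariant factors (smallest first, each dividing the next): (x + 1)^2.

Check: the last factor (x + 1)^2 is the minimal polynomial, and the product (x + 1)^2 is the characteristic polynomial.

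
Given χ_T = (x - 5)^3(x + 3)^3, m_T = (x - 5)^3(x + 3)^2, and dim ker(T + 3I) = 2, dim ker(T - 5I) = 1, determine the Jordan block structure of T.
λ = -3: algebraic multiplicity 3 (exponent in χ_T), largest block size 2 (exponent in m_T), 2 blocks (geometric multiplicity). These force block sizes [2, 1].
λ = 5: algebraic multiplicity 3 (exponent in χ_T), largest block size 3 (exponent in m_T), 1 block (geometric multiplicity). This forces block sizes [3].

Jordan blocks: (-3, 2), (-3, 1), (5, 3)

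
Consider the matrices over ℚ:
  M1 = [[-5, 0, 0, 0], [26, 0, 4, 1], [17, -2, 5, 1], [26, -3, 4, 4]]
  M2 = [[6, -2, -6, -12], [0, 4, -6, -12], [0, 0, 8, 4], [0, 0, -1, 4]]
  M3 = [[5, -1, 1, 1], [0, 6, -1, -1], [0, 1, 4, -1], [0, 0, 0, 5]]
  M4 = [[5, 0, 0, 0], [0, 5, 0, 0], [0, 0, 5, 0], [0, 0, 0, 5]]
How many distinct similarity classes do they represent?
Characteristic polynomials: χ_{M1} = (x - 3)^3(x + 5), χ_{M2} = (x - 6)^3(x - 4), χ_{M3} = (x - 5)^4, χ_{M4} = (x - 5)^4.

{M1}: invariant factors (x - 3)^3(x + 5).

{M2}: invariant factors x - 6, (x - 6)^2(x - 4).

{M3}: invariant factors x - 5, x - 5, (x - 5)^2.

{M4}: invariant factors x - 5, x - 5, x - 5, x - 5.

Matrices are similar if and only if their invariant-factor lists agree; the partition into similarity classes is {M1}, {M2}, {M3}, {M4}.

4 classes: {M1}, {M2}, {M3}, {M4}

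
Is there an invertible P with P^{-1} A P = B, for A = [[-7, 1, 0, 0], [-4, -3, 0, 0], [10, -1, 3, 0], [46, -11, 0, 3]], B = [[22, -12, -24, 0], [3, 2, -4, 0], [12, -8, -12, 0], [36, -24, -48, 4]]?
No.

trace(A) = -4 but trace(B) = 16. The trace is a similarity invariant, so A and B are not similar.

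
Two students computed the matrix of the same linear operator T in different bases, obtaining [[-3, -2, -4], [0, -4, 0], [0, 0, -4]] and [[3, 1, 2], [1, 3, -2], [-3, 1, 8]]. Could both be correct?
No.

trace(A) = -11 but trace(B) = 14. The trace is a similarity invariant, so A and B are not similar.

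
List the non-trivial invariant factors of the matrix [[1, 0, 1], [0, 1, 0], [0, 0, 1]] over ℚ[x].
The Jordan structure of A has elementary divisors (x - 1)^2, (x - 1). Arranging the block sizes at each eigenvalue in decreasing order and taking row products gives the invariant factors.

Invariant factors (smallest first, each dividing the next): x - 1, (x - 1)^2.

Check: the last factor (x - 1)^2 is the minimal polynomial, and the product (x - 1)^3 is the characteristic polynomial.

x - 1, (x - 1)^2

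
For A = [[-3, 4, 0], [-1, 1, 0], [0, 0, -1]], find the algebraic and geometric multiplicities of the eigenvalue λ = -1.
The characteristic polynomial is (x + 1)^3, so the factor x + 1 appears with exponent 3: the algebraic multiplicity is 3.

rank(A + I) = 1, so the eigenspace has dimension 3 - 1 = 2: the geometric multiplicity is 2.

Since 2 < 3, A is not diagonalizable.

algebraic multiplicity 3, geometric multiplicity 2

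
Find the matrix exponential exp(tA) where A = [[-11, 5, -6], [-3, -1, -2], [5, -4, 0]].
A has Jordan form J = [[-4, 1, 0], [0, -4, 1], [0, 0, -4]] with A = PJP^{-1}, so e^{tA} = P e^{tJ} P^{-1}.

For a Jordan block J_k(λ), e^{tJ_k(λ)} = e^{λt} · (I + tN + t^2 N^2/2! + ... + t^{k-1} N^{k-1}/(k-1)!) where N is the nilpotent superdiagonal part.

Assembling the blocks and conjugating back gives the entries of e^{tA} as shown above.

e^{tA} = [[(2*t^2 - 7*t + 1)*e^{-4*t}, t*(2*t + 5)*e^{-4*t}, 2*t*(2*t - 3)*e^{-4*t}], [t*(t - 3)*e^{-4*t}, (t^2 + 3*t + 1)*e^{-4*t}, 2*t*(t - 1)*e^{-4*t}], [t*(10 - 3*t)*e^{-4*t}/2, t*(-3*t - 8)*e^{-4*t}/2, (-3*t^2 + 4*t + 1)*e^{-4*t}]]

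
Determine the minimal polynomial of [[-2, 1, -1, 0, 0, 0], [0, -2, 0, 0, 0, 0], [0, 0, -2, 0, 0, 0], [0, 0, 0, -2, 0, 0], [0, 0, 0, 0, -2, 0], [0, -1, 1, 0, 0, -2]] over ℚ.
m_A(x) = (x + 2)^2

The characteristic polynomial factors as (x + 2)^6. The minimal polynomial is ∏(x - λ)^{k_λ} where k_λ is the size of the largest Jordan block at λ.

For λ = -2: rank(A + 2I) = 1, and the largest Jordan block has size 2 (the smallest k with rank((A + 2I)^k) = rank((A + 2I)^(k+1))).

So m_A(x) = (x + 2)^2.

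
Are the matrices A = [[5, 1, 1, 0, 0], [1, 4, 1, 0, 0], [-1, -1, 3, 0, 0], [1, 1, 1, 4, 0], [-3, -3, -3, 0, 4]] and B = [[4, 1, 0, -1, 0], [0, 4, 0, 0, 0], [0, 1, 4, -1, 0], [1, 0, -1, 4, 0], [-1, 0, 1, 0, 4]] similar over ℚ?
Yes.

Two matrices over a field are similar if and only if they have the same invariant factors.

Both A and B have characteristic polynomial (x - 4)^5 and minimal polynomial (x - 4)^3. Computing further, both have invariant factors x - 4, x - 4, (x - 4)^3. Hence A and B are similar.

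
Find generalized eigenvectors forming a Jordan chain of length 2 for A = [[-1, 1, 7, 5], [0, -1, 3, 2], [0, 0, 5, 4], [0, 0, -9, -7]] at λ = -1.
We seek v_1 ∈ ker((A + I)^2) \ ker(A + I), then set v_{i+1} = (A + I) v_i.

One such chain is v_1 = [[0, 1, 0, 0]]^T, v_2 = [[1, 0, 0, 0]]^T. Check: (A + I) v_2 = [[0, 0, 0, 0]]^T = 0.

v_1 = [[0, 1, 0, 0]]^T, v_2 = [[1, 0, 0, 0]]^T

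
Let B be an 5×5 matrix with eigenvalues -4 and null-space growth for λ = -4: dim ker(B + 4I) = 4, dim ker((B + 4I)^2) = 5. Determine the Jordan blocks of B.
λ = -4: successive nullity increments [4, 1] count blocks of size ≥ k; block sizes are [2, 1, 1, 1].

Jordan blocks: (-4, 2), (-4, 1), (-4, 1), (-4, 1)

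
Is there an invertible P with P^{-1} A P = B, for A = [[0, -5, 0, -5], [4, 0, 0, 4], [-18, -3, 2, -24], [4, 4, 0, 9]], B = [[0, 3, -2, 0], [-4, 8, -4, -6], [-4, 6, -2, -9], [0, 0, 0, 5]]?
Yes.

Two matrices over a field are similar if and only if they have the same invariant factors.

Both A and B have characteristic polynomial (x - 5)(x - 2)^3 and minimal polynomial (x - 5)(x - 2)^2. Computing further, both have invariant factors x - 2, (x - 5)(x - 2)^2. Hence A and B are similar.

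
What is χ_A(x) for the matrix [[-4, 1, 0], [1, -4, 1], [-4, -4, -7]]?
xI - A = [[x + 4, -1, 0], [-1, x + 4, -1], [4, 4, x + 7]].

Expanding det(xI - A) along the first row:
det(xI - A) = + (x + 4)·det([[x + 4, -1], [4, x + 7]]) - (-1)·det([[-1, -1], [4, x + 7]]) + (0)·det([[-1, x + 4], [4, 4]]).

Evaluating gives χ_A(x) = x^3 + 15x^2 + 75x + 125 = (x + 5)^3.

χ_A(x) = (x + 5)^3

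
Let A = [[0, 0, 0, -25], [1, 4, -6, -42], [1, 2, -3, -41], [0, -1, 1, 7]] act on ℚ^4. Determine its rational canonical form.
R = [[0, 0, 0, -25], [1, 0, 0, -40], [0, 1, 0, -6], [0, 0, 1, 8]]

The invariant factors of A (the non-unit diagonal entries of the Smith normal form of xI - A over ℚ[x]) are (x - 5)^2(x + 1)^2, each dividing the next. The characteristic polynomial is their product, (x - 5)^2(x + 1)^2.

The rational canonical form is the block-diagonal matrix of companion matrices C(f_i):
R = [[0, 0, 0, -25], [1, 0, 0, -40], [0, 1, 0, -6], [0, 0, 1, 8]].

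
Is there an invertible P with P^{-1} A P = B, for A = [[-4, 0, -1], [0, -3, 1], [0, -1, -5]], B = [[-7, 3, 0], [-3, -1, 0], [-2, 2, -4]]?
No.

Both have characteristic polynomial (x + 4)^3, but the minimal polynomial of A is (x + 4)^3 while the minimal polynomial of B is (x + 4)^2. The minimal polynomial is a similarity invariant, so A and B are not similar.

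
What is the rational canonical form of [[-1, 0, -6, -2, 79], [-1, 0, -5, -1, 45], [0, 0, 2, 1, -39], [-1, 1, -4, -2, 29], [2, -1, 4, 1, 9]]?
R = [[0, 0, 0, 0, 0], [1, 0, 0, 0, -36], [0, 1, 0, 0, -48], [0, 0, 1, 0, -4], [0, 0, 0, 1, 8]]

The invariant factors of A (the non-unit diagonal entries of the Smith normal form of xI - A over ℚ[x]) are x(x^2 - 4x - 6)^2, each dividing the next. The characteristic polynomial is their product, x(x^2 - 4x - 6)^2.

The rational canonical form is the block-diagonal matrix of companion matrices C(f_i):
R = [[0, 0, 0, 0, 0], [1, 0, 0, 0, -36], [0, 1, 0, 0, -48], [0, 0, 1, 0, -4], [0, 0, 0, 1, 8]].

Note the characteristic polynomial does not split into linear factors over ℚ, so A has no Jordan form over ℚ; the rational canonical form exists over any field.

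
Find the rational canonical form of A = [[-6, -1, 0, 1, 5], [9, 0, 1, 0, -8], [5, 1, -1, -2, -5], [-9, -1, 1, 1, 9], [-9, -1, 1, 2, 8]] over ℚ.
R = [[0, 0, 0, 0, -12], [1, 0, 0, 0, -17], [0, 1, 0, 0, -2], [0, 0, 1, 0, 6], [0, 0, 0, 1, 2]]

The invariant factors of A (the non-unit diagonal entries of the Smith normal form of xI - A over ℚ[x]) are (x - 3)(x + 1)(x^3 - 3x - 4), each dividing the next. The characteristic polynomial is their product, (x - 3)(x + 1)(x^3 - 3x - 4).

The rational canonical form is the block-diagonal matrix of companion matrices C(f_i):
R = [[0, 0, 0, 0, -12], [1, 0, 0, 0, -17], [0, 1, 0, 0, -2], [0, 0, 1, 0, 6], [0, 0, 0, 1, 2]].

Note the characteristic polynomial does not split into linear factors over ℚ, so A has no Jordan form over ℚ; the rational canonical form exists over any field.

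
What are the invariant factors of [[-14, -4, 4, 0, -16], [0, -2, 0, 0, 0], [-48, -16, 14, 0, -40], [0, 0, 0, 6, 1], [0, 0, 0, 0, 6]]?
x + 2, (x - 6)^2(x - 2)(x + 2)

The Jordan structure of A has elementary divisors (x + 2), (x + 2), (x - 2), (x - 6)^2. Arranging the block sizes at each eigenvalue in decreasing order and taking row products gives the invariant factors.

Invariant factors (smallest first, each dividing the next): x + 2, (x - 6)^2(x - 2)(x + 2).

Check: the last factor (x - 6)^2(x - 2)(x + 2) is the minimal polynomial, and the product (x - 6)^2(x - 2)(x + 2)^2 is the characteristic polynomial.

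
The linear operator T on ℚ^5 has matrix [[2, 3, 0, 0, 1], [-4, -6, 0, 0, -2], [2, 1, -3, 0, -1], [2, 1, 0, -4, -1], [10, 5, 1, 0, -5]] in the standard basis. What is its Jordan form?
J = [[-4, 1, 0, 0, 0], [0, -4, 1, 0, 0], [0, 0, -4, 0, 0], [0, 0, 0, -4, 0], [0, 0, 0, 0, 0]]

The characteristic polynomial is det(xI - A) = x(x + 4)^4, so the eigenvalues are -4 (algebraic multiplicity 4), 0 (algebraic multiplicity 1).

For λ = -4: rank(A + 4I) = 3, rank((A + 4I)^2) = 2, rank((A + 4I)^3) = 1. The eigenspace has dimension 5 - 3 = 2, so there are 2 Jordan blocks; the rank sequence gives block sizes [3, 1].

For λ = 0: algebraic multiplicity 1 gives one 1×1 block.

Assembling the blocks gives the Jordan form J above.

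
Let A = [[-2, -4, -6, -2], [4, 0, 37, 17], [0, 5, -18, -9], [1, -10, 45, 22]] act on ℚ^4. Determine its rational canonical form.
R = [[0, 0, 0, -6], [1, 0, 0, 11], [0, 1, 0, -4], [0, 0, 1, 2]]

The invariant factors of A (the non-unit diagonal entries of the Smith normal form of xI - A over ℚ[x]) are (x - 2)(x^3 + 4x - 3), each dividing the next. The characteristic polynomial is their product, (x - 2)(x^3 + 4x - 3).

The rational canonical form is the block-diagonal matrix of companion matrices C(f_i):
R = [[0, 0, 0, -6], [1, 0, 0, 11], [0, 1, 0, -4], [0, 0, 1, 2]].

Note the characteristic polynomial does not split into linear factors over ℚ, so A has no Jordan form over ℚ; the rational canonical form exists over any field.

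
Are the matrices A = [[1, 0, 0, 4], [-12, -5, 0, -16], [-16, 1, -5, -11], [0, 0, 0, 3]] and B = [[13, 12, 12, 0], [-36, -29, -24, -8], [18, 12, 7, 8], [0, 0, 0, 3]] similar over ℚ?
No.

Both have characteristic polynomial (x - 3)(x - 1)(x + 5)^2, but the minimal polynomial of A is (x - 3)(x - 1)(x + 5)^2 while the minimal polynomial of B is (x - 3)(x - 1)(x + 5). The minimal polynomial is a similarity invariant, so A and B are not similar.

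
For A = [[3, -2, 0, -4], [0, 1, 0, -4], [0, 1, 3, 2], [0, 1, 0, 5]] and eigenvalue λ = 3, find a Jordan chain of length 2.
We seek v_1 ∈ ker((A - 3I)^2) \ ker(A - 3I), then set v_{i+1} = (A - 3I) v_i.

One such chain is v_1 = [[-6, -1, 4, 1]]^T, v_2 = [[-2, -2, 1, 1]]^T. Check: (A - 3I) v_2 = [[0, 0, 0, 0]]^T = 0.

v_1 = [[-6, -1, 4, 1]]^T, v_2 = [[-2, -2, 1, 1]]^T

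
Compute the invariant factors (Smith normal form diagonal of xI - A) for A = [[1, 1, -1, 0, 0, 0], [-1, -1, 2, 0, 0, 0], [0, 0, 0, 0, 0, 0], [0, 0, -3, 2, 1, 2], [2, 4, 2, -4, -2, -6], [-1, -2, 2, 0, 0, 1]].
The Jordan structure of A has elementary divisors x^3, x^2, (x - 1). Arranging the block sizes at each eigenvalue in decreasing order and taking row products gives the invariant factors.

Invariant factors (smallest first, each dividing the next): x^2, x^3(x - 1).

Check: the last factor x^3(x - 1) is the minimal polynomial, and the product x^5(x - 1) is the characteristic polynomial.

x^2, x^3(x - 1)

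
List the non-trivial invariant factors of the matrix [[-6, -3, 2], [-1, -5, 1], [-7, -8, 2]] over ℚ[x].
(x + 3)^3

The Jordan structure of A has elementary divisors (x + 3)^3. Arranging the block sizes at each eigenvalue in decreasing order and taking row products gives the invariant factors.

Invariant factors (smallest first, each dividing the next): (x + 3)^3.

Check: the last factor (x + 3)^3 is the minimal polynomial, and the product (x + 3)^3 is the characteristic polynomial.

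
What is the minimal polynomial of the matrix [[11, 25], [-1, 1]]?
The characteristic polynomial factors as (x - 6)^2. The minimal polynomial is ∏(x - λ)^{k_λ} where k_λ is the size of the largest Jordan block at λ.

For λ = 6: rank(A - 6I) = 1, and the largest Jordan block has size 2 (the smallest k with rank((A - 6I)^k) = rank((A - 6I)^(k+1))).

So m_A(x) = (x - 6)^2.

m_A(x) = (x - 6)^2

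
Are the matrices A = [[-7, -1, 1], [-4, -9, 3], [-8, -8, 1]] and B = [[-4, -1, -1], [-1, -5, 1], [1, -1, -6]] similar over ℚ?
Two matrices over a field are similar if and only if they have the same invariant factors.

Both A and B have characteristic polynomial (x + 5)^3 and minimal polynomial (x + 5)^3. Computing further, both have invariant factors (x + 5)^3. Hence A and B are similar.

Yes.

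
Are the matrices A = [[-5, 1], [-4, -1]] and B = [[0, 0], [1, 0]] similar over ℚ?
trace(A) = -6 but trace(B) = 0. The trace is a similarity invariant, so A and B are not similar.

No.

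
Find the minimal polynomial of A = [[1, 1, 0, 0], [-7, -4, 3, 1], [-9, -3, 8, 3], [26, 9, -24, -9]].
m_A(x) = (x + 1)^3

The characteristic polynomial factors as (x + 1)^4. The minimal polynomial is ∏(x - λ)^{k_λ} where k_λ is the size of the largest Jordan block at λ.

For λ = -1: rank(A + I) = 2, and the largest Jordan block has size 3 (the smallest k with rank((A + I)^k) = rank((A + I)^(k+1))).

So m_A(x) = (x + 1)^3.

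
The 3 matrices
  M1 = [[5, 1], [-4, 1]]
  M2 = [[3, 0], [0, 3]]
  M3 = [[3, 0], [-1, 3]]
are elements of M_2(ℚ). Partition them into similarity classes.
2 classes: {M1, M3}, {M2}

Characteristic polynomials: χ_{M1} = (x - 3)^2, χ_{M2} = (x - 3)^2, χ_{M3} = (x - 3)^2.

{M1, M3}: invariant factors (x - 3)^2.

{M2}: invariant factors x - 3, x - 3.

Matrices are similar if and only if their invariant-factor lists agree; the partition into similarity classes is {M1, M3}, {M2}.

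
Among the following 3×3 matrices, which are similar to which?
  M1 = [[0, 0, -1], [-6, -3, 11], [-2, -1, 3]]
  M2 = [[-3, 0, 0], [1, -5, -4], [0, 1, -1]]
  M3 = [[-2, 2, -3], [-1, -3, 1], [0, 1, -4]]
2 classes: {M1}, {M2, M3}

Characteristic polynomials: χ_{M1} = x^3, χ_{M2} = (x + 3)^3, χ_{M3} = (x + 3)^3.

{M1}: invariant factors x^3.

{M2, M3}: invariant factors (x + 3)^3.

Matrices are similar if and only if their invariant-factor lists agree; the partition into similarity classes is {M1}, {M2, M3}.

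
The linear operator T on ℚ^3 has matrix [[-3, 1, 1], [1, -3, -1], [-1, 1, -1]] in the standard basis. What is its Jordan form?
The characteristic polynomial is det(xI - A) = (x + 2)^2(x + 3), so the eigenvalues are -3 (algebraic multiplicity 1), -2 (algebraic multiplicity 2).

For λ = -3: algebraic multiplicity 1 gives one 1×1 block.

For λ = -2: rank(A + 2I) = 1. The eigenspace has dimension 3 - 1 = 2, so there are 2 Jordan blocks; the rank sequence gives block sizes [1, 1].

Assembling the blocks gives the Jordan form J above.

J = [[-3, 0, 0], [0, -2, 0], [0, 0, -2]]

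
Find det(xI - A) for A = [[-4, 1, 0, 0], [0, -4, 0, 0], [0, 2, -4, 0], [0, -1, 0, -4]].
xI - A = [[x + 4, -1, 0, 0], [0, x + 4, 0, 0], [0, -2, x + 4, 0], [0, 1, 0, x + 4]].

Expanding det(xI - A) along the first row:
det(xI - A) = + (x + 4)·det([[x + 4, 0, 0], [-2, x + 4, 0], [1, 0, x + 4]]) - (-1)·det([[0, 0, 0], [0, x + 4, 0], [0, 0, x + 4]]) + (0)·det([[0, x + 4, 0], [0, -2, 0], [0, 1, x + 4]]) - (0)·det([[0, x + 4, 0], [0, -2, x + 4], [0, 1, 0]]).

Evaluating gives χ_A(x) = x^4 + 16x^3 + 96x^2 + 256x + 256 = (x + 4)^4.

χ_A(x) = (x + 4)^4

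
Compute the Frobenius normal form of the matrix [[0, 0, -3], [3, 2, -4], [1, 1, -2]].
R = [[0, 0, -3], [1, 0, -3], [0, 1, 0]]

The invariant factors of A (the non-unit diagonal entries of the Smith normal form of xI - A over ℚ[x]) are x^3 + 3x + 3, each dividing the next. The characteristic polynomial is their product, x^3 + 3x + 3.

The rational canonical form is the block-diagonal matrix of companion matrices C(f_i):
R = [[0, 0, -3], [1, 0, -3], [0, 1, 0]].

Note the characteristic polynomial does not split into linear factors over ℚ, so A has no Jordan form over ℚ; the rational canonical form exists over any field.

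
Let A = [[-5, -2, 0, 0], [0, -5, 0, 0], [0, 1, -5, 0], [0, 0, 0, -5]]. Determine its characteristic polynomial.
xI - A = [[x + 5, 2, 0, 0], [0, x + 5, 0, 0], [0, -1, x + 5, 0], [0, 0, 0, x + 5]].

Expanding det(xI - A) along the first row:
det(xI - A) = + (x + 5)·det([[x + 5, 0, 0], [-1, x + 5, 0], [0, 0, x + 5]]) - (2)·det([[0, 0, 0], [0, x + 5, 0], [0, 0, x + 5]]) + (0)·det([[0, x + 5, 0], [0, -1, 0], [0, 0, x + 5]]) - (0)·det([[0, x + 5, 0], [0, -1, x + 5], [0, 0, 0]]).

Evaluating gives χ_A(x) = x^4 + 20x^3 + 150x^2 + 500x + 625 = (x + 5)^4.

χ_A(x) = (x + 5)^4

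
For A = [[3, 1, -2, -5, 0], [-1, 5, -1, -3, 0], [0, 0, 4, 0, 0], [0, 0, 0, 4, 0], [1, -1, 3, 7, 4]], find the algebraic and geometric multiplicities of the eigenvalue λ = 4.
The characteristic polynomial is (x - 4)^5, so the factor x - 4 appears with exponent 5: the algebraic multiplicity is 5.

rank(A - 4I) = 2, so the eigenspace has dimension 5 - 2 = 3: the geometric multiplicity is 3.

Since 3 < 5, A is not diagonalizable.

algebraic multiplicity 5, geometric multiplicity 3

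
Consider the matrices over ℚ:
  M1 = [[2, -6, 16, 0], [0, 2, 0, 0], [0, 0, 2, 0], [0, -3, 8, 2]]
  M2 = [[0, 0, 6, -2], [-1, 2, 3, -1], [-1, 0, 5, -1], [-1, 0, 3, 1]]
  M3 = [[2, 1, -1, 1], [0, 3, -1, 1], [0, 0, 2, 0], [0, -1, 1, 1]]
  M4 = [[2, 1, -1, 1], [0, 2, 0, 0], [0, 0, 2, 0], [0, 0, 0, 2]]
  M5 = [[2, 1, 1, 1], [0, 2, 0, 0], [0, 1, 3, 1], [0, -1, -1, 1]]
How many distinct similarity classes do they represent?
Characteristic polynomials: χ_{M1} = (x - 2)^4, χ_{M2} = (x - 2)^4, χ_{M3} = (x - 2)^4, χ_{M4} = (x - 2)^4, χ_{M5} = (x - 2)^4.

{M1, M2, M3, M4, M5}: invariant factors x - 2, x - 2, (x - 2)^2.

Matrices are similar if and only if their invariant-factor lists agree; the partition into similarity classes is {M1, M2, M3, M4, M5}.

1 class: {M1, M2, M3, M4, M5}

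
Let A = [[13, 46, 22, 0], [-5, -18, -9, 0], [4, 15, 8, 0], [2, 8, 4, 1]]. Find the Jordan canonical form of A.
The characteristic polynomial is det(xI - A) = (x - 1)^4, so the eigenvalues are 1 (algebraic multiplicity 4).

For λ = 1: rank(A - I) = 2, rank((A - I)^2) = 1, rank((A - I)^3) = 0. The eigenspace has dimension 4 - 2 = 2, so there are 2 Jordan blocks; the rank sequence gives block sizes [3, 1].

Assembling the blocks gives the Jordan form J above.

J = [[1, 1, 0, 0], [0, 1, 1, 0], [0, 0, 1, 0], [0, 0, 0, 1]]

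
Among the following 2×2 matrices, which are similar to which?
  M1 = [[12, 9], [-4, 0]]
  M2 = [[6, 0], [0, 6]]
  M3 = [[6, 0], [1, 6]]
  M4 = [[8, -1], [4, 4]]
Characteristic polynomials: χ_{M1} = (x - 6)^2, χ_{M2} = (x - 6)^2, χ_{M3} = (x - 6)^2, χ_{M4} = (x - 6)^2.

{M1, M3, M4}: invariant factors (x - 6)^2.

{M2}: invariant factors x - 6, x - 6.

Matrices are similar if and only if their invariant-factor lists agree; the partition into similarity classes is {M1, M3, M4}, {M2}.

2 classes: {M1, M3, M4}, {M2}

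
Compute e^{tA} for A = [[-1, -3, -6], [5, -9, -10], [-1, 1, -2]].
e^{tA} = [[(3*t + 1)*e^{-4*t}, -3*t*e^{-4*t}, -6*t*e^{-4*t}], [5*t*e^{-4*t}, (1 - 5*t)*e^{-4*t}, -10*t*e^{-4*t}], [-t*e^{-4*t}, t*e^{-4*t}, (2*t + 1)*e^{-4*t}]]

A has Jordan form J = [[-4, 1, 0], [0, -4, 0], [0, 0, -4]] with A = PJP^{-1}, so e^{tA} = P e^{tJ} P^{-1}.

For a Jordan block J_k(λ), e^{tJ_k(λ)} = e^{λt} · (I + tN + t^2 N^2/2! + ... + t^{k-1} N^{k-1}/(k-1)!) where N is the nilpotent superdiagonal part.

Assembling the blocks and conjugating back gives the entries of e^{tA} as shown above.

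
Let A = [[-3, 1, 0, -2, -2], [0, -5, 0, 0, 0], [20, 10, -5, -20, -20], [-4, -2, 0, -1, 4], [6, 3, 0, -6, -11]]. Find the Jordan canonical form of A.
The characteristic polynomial is det(xI - A) = (x + 5)^5, so the eigenvalues are -5 (algebraic multiplicity 5).

For λ = -5: rank(A + 5I) = 1, rank((A + 5I)^2) = 0. The eigenspace has dimension 5 - 1 = 4, so there are 4 Jordan blocks; the rank sequence gives block sizes [2, 1, 1, 1].

Assembling the blocks gives the Jordan form J above.

J = [[-5, 1, 0, 0, 0], [0, -5, 0, 0, 0], [0, 0, -5, 0, 0], [0, 0, 0, -5, 0], [0, 0, 0, 0, -5]]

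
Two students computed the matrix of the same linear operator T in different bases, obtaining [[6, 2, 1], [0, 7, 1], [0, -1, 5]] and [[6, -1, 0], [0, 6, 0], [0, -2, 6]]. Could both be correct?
No.

Both have characteristic polynomial (x - 6)^3, but the minimal polynomial of A is (x - 6)^3 while the minimal polynomial of B is (x - 6)^2. The minimal polynomial is a similarity invariant, so A and B are not similar.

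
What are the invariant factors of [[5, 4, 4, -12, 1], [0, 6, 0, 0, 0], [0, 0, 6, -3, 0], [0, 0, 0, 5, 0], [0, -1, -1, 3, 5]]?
The Jordan structure of A has elementary divisors (x - 5)^2, (x - 5), (x - 6), (x - 6). Arranging the block sizes at each eigenvalue in decreasing order and taking row products gives the invariant factors.

Invariant factors (smallest first, each dividing the next): (x - 6)(x - 5), (x - 6)(x - 5)^2.

Check: the last factor (x - 6)(x - 5)^2 is the minimal polynomial, and the product (x - 6)^2(x - 5)^3 is the characteristic polynomial.

(x - 6)(x - 5), (x - 6)(x - 5)^2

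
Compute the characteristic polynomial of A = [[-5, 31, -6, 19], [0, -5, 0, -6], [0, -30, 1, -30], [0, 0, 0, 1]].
xI - A = [[x + 5, -31, 6, -19], [0, x + 5, 0, 6], [0, 30, x - 1, 30], [0, 0, 0, x - 1]].

Expanding det(xI - A) along the first row:
det(xI - A) = + (x + 5)·det([[x + 5, 0, 6], [30, x - 1, 30], [0, 0, x - 1]]) - (-31)·det([[0, 0, 6], [0, x - 1, 30], [0, 0, x - 1]]) + (6)·det([[0, x + 5, 6], [0, 30, 30], [0, 0, x - 1]]) - (-19)·det([[0, x + 5, 0], [0, 30, x - 1], [0, 0, 0]]).

Evaluating gives χ_A(x) = x^4 + 8x^3 + 6x^2 - 40x + 25 = (x - 1)^2(x + 5)^2.

χ_A(x) = (x - 1)^2(x + 5)^2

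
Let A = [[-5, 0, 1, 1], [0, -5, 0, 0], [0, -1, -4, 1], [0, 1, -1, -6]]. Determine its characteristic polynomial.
xI - A = [[x + 5, 0, -1, -1], [0, x + 5, 0, 0], [0, 1, x + 4, -1], [0, -1, 1, x + 6]].

Expanding det(xI - A) along the first row:
det(xI - A) = + (x + 5)·det([[x + 5, 0, 0], [1, x + 4, -1], [-1, 1, x + 6]]) - (0)·det([[0, 0, 0], [0, x + 4, -1], [0, 1, x + 6]]) + (-1)·det([[0, x + 5, 0], [0, 1, -1], [0, -1, x + 6]]) - (-1)·det([[0, x + 5, 0], [0, 1, x + 4], [0, -1, 1]]).

Evaluating gives χ_A(x) = x^4 + 20x^3 + 150x^2 + 500x + 625 = (x + 5)^4.

χ_A(x) = (x + 5)^4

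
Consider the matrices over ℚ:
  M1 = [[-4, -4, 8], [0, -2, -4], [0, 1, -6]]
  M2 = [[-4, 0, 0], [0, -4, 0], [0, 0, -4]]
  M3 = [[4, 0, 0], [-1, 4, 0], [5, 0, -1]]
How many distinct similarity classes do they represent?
Characteristic polynomials: χ_{M1} = (x + 4)^3, χ_{M2} = (x + 4)^3, χ_{M3} = (x - 4)^2(x + 1).

{M1}: invariant factors x + 4, (x + 4)^2.

{M2}: invariant factors x + 4, x + 4, x + 4.

{M3}: invariant factors (x - 4)^2(x + 1).

Matrices are similar if and only if their invariant-factor lists agree; the partition into similarity classes is {M1}, {M2}, {M3}.

3 classes: {M1}, {M2}, {M3}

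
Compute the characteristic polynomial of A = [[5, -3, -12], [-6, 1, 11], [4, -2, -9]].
xI - A = [[x - 5, 3, 12], [6, x - 1, -11], [-4, 2, x + 9]].

Expanding det(xI - A) along the first row:
det(xI - A) = + (x - 5)·det([[x - 1, -11], [2, x + 9]]) - (3)·det([[6, -11], [-4, x + 9]]) + (12)·det([[6, x - 1], [-4, 2]]).

Evaluating gives χ_A(x) = x^3 + 3x^2 + 3x + 1 = (x + 1)^3.

χ_A(x) = (x + 1)^3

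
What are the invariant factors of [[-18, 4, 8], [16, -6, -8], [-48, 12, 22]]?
The Jordan structure of A has elementary divisors (x + 2), (x + 2), (x - 2). Arranging the block sizes at each eigenvalue in decreasing order and taking row products gives the invariant factors.

Invariant factors (smallest first, each dividing the next): x + 2, (x - 2)(x + 2).

Check: the last factor (x - 2)(x + 2) is the minimal polynomial, and the product (x - 2)(x + 2)^2 is the characteristic polynomial.

x + 2, (x - 2)(x + 2)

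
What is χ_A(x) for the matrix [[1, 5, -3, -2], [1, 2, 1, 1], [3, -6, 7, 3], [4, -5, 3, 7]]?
χ_A(x) = (x - 5)^2(x - 4)(x - 3)

xI - A = [[x - 1, -5, 3, 2], [-1, x - 2, -1, -1], [-3, 6, x - 7, -3], [-4, 5, -3, x - 7]].

Expanding det(xI - A) along the first row:
det(xI - A) = + (x - 1)·det([[x - 2, -1, -1], [6, x - 7, -3], [5, -3, x - 7]]) - (-5)·det([[-1, -1, -1], [-3, x - 7, -3], [-4, -3, x - 7]]) + (3)·det([[-1, x - 2, -1], [-3, 6, -3], [-4, 5, x - 7]]) - (2)·det([[-1, x - 2, -1], [-3, 6, x - 7], [-4, 5, -3]]).

Evaluating gives χ_A(x) = x^4 - 17x^3 + 107x^2 - 295x + 300 = (x - 5)^2(x - 4)(x - 3).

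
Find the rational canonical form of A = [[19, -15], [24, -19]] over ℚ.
R = [[0, 1], [1, 0]]

The invariant factors of A (the non-unit diagonal entries of the Smith normal form of xI - A over ℚ[x]) are (x - 1)(x + 1), each dividing the next. The characteristic polynomial is their product, (x - 1)(x + 1).

The rational canonical form is the block-diagonal matrix of companion matrices C(f_i):
R = [[0, 1], [1, 0]].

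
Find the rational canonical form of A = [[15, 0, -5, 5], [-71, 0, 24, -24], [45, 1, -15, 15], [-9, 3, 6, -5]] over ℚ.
R = [[0, 0, 0, 5], [1, 0, 0, -14], [0, 1, 0, -3], [0, 0, 1, -5]]

The invariant factors of A (the non-unit diagonal entries of the Smith normal form of xI - A over ℚ[x]) are (x + 5)(x^3 + 3x - 1), each dividing the next. The characteristic polynomial is their product, (x + 5)(x^3 + 3x - 1).

The rational canonical form is the block-diagonal matrix of companion matrices C(f_i):
R = [[0, 0, 0, 5], [1, 0, 0, -14], [0, 1, 0, -3], [0, 0, 1, -5]].

Note the characteristic polynomial does not split into linear factors over ℚ, so A has no Jordan form over ℚ; the rational canonical form exists over any field.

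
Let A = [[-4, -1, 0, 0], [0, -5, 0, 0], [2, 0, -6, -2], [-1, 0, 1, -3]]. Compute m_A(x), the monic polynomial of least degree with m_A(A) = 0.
The characteristic polynomial factors as (x + 4)^2(x + 5)^2. The minimal polynomial is ∏(x - λ)^{k_λ} where k_λ is the size of the largest Jordan block at λ.

For λ = -5: rank(A + 5I) = 3, and the largest Jordan block has size 2 (the smallest k with rank((A + 5I)^k) = rank((A + 5I)^(k+1))).
For λ = -4: rank(A + 4I) = 2, and the largest Jordan block has size 1 (the smallest k with rank((A + 4I)^k) = rank((A + 4I)^(k+1))).

So m_A(x) = (x + 4)(x + 5)^2.

m_A(x) = (x + 4)(x + 5)^2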